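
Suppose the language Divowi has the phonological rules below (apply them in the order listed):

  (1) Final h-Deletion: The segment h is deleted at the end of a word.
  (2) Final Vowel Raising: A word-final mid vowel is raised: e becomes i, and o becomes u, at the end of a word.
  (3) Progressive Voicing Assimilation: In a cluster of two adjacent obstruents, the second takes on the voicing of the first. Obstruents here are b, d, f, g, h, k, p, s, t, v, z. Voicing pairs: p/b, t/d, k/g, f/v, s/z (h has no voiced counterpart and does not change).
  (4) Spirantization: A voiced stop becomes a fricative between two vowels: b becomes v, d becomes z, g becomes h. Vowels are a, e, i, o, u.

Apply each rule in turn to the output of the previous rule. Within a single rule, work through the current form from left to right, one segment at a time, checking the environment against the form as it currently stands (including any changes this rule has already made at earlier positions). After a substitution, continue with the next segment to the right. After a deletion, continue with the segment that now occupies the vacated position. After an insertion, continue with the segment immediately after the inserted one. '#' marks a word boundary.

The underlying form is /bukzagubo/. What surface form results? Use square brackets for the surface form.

(1) Final h-Deletion: no change — [bukzagubo]
(2) Final Vowel Raising: [bukzagubo] → [bukzagubu]
(3) Progressive Voicing Assimilation: [bukzagubu] → [buksagubu]
(4) Spirantization: [buksagubu] → [buksahuvu]

[buksahuvu]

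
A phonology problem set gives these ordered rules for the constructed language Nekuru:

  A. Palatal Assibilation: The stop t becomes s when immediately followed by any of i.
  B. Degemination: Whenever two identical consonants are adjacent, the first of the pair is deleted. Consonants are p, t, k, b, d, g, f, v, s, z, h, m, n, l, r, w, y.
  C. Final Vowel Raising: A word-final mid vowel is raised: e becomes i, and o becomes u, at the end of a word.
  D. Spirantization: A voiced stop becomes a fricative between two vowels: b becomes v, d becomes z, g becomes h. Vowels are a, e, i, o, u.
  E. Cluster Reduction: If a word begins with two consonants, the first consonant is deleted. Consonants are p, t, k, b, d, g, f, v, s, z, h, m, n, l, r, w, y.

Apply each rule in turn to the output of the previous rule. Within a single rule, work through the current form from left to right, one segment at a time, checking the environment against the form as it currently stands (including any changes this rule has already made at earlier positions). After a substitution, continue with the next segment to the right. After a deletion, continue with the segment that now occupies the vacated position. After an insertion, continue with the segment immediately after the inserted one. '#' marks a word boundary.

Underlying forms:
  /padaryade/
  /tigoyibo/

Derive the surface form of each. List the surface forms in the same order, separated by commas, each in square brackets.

[pazaryazi], [sihoyivu]

/padaryade/:
  A Palatal Assibilation: no change — [padaryade]
  B Degemination: no change — [padaryade]
  C Final Vowel Raising: [padaryade] → [padaryadi]
  D Spirantization: [padaryadi] → [pazaryazi]
  E Cluster Reduction: no change — [pazaryazi]
/tigoyibo/:
  A Palatal Assibilation: [tigoyibo] → [sigoyibo]
  B Degemination: no change — [sigoyibo]
  C Final Vowel Raising: [sigoyibo] → [sigoyibu]
  D Spirantization: [sigoyibu] → [sihoyivu]
  E Cluster Reduction: no change — [sihoyivu]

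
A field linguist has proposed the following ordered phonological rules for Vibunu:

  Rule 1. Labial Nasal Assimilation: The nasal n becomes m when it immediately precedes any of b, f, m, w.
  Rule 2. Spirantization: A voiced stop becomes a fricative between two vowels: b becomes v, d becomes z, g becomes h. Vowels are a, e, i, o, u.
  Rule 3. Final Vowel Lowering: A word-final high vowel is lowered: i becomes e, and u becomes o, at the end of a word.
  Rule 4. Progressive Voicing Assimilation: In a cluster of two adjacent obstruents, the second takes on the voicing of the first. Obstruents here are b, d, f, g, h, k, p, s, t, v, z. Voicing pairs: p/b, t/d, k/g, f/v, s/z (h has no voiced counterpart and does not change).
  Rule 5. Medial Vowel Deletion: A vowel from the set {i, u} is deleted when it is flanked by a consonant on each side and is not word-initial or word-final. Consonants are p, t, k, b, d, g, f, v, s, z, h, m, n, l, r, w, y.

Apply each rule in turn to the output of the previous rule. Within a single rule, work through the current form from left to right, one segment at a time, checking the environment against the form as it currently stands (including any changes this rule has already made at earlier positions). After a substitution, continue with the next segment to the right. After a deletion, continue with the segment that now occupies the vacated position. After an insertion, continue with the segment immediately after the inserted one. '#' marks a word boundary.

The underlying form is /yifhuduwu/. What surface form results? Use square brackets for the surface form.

[yfhzwo]

Rule 1 Labial Nasal Assimilation: no change — [yifhuduwu]
Rule 2 Spirantization: [yifhuduwu] → [yifhuzuwu]
Rule 3 Final Vowel Lowering: [yifhuzuwu] → [yifhuzuwo]
Rule 4 Progressive Voicing Assimilation: no change — [yifhuzuwo]
Rule 5 Medial Vowel Deletion: [yifhuzuwo] → [yfhzwo]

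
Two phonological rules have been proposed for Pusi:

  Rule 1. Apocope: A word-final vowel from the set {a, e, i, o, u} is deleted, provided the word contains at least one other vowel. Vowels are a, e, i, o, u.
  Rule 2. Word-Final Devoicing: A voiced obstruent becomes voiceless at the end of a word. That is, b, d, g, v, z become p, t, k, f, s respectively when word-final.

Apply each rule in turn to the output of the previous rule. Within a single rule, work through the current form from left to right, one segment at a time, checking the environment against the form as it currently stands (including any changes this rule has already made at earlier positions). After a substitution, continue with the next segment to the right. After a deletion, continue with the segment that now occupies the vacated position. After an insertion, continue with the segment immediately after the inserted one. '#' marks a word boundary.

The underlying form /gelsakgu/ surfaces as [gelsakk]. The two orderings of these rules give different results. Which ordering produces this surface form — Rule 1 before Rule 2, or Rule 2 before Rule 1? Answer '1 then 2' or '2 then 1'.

Order 1 then 2:
  1 Apocope: [gelsakgu] → [gelsakg]
  2 Word-Final Devoicing: [gelsakg] → [gelsakk]
  result: [gelsakk]
Order 2 then 1:
  2 Word-Final Devoicing: no change — [gelsakgu]
  1 Apocope: [gelsakgu] → [gelsakg]
  result: [gelsakg]

1 then 2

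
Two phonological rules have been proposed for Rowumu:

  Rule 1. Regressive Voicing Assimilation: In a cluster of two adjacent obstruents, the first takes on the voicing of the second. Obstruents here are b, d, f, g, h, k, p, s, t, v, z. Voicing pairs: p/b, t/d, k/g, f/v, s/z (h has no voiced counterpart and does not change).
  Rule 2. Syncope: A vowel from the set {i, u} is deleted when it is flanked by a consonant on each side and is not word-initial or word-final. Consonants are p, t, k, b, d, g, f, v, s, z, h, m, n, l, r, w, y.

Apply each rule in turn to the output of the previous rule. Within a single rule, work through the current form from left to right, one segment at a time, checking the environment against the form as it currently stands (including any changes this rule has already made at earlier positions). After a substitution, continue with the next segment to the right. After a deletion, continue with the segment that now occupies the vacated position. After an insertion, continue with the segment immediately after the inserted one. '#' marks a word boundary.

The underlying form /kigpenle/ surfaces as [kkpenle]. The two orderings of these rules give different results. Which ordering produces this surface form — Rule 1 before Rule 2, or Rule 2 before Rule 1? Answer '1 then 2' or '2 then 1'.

Order 1 then 2:
  1 Regressive Voicing Assimilation: [kigpenle] → [kikpenle]
  2 Syncope: [kikpenle] → [kkpenle]
  result: [kkpenle]
Order 2 then 1:
  2 Syncope: [kigpenle] → [kgpenle]
  1 Regressive Voicing Assimilation: [kgpenle] → [gkpenle]
  result: [gkpenle]

1 then 2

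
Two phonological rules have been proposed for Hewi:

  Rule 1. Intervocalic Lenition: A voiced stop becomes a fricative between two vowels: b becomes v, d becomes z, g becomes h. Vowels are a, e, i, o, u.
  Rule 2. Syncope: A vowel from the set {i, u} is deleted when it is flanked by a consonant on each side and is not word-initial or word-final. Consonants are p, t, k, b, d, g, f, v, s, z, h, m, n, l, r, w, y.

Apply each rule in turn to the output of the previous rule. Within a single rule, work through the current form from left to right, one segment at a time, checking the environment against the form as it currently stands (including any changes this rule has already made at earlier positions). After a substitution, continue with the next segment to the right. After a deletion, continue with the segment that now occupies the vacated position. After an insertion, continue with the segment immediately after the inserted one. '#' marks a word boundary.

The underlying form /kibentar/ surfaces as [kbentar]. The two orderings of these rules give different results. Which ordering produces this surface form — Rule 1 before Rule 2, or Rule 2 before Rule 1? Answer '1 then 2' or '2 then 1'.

2 then 1

Order 1 then 2:
  1 Intervocalic Lenition: [kibentar] → [kiventar]
  2 Syncope: [kiventar] → [kventar]
  result: [kventar]
Order 2 then 1:
  2 Syncope: [kibentar] → [kbentar]
  1 Intervocalic Lenition: no change — [kbentar]
  result: [kbentar]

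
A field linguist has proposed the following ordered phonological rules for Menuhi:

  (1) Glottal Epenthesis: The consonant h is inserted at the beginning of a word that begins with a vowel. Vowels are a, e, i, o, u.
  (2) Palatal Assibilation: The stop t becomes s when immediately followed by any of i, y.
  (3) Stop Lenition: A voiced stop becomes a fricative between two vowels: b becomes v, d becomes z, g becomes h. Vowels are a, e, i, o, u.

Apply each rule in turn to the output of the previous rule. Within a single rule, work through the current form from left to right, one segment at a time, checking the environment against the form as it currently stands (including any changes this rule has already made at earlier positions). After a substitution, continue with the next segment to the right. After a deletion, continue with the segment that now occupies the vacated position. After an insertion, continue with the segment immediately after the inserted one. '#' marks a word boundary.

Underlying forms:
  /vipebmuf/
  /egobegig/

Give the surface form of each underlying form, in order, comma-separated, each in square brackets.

/vipebmuf/:
  (1) Glottal Epenthesis: no change — [vipebmuf]
  (2) Palatal Assibilation: no change — [vipebmuf]
  (3) Stop Lenition: no change — [vipebmuf]
/egobegig/:
  (1) Glottal Epenthesis: [egobegig] → [hegobegig]
  (2) Palatal Assibilation: no change — [hegobegig]
  (3) Stop Lenition: [hegobegig] → [hehovehig]

[vipebmuf], [hehovehig]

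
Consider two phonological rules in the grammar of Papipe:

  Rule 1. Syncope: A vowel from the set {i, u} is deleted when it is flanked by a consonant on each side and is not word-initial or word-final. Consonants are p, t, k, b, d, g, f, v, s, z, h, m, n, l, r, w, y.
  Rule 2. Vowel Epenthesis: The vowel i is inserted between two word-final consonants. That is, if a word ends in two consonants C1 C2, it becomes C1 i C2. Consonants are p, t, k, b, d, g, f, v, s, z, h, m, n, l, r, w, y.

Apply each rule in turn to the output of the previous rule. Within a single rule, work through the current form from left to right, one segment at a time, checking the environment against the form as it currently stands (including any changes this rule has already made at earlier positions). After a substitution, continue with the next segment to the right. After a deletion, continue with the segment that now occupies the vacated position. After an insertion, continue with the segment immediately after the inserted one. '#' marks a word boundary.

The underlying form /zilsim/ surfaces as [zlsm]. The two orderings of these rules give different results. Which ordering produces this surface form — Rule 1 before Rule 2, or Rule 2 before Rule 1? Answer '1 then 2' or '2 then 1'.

2 then 1

Order 1 then 2:
  1 Syncope: [zilsim] → [zlsm]
  2 Vowel Epenthesis: [zlsm] → [zlsim]
  result: [zlsim]
Order 2 then 1:
  2 Vowel Epenthesis: no change — [zilsim]
  1 Syncope: [zilsim] → [zlsm]
  result: [zlsm]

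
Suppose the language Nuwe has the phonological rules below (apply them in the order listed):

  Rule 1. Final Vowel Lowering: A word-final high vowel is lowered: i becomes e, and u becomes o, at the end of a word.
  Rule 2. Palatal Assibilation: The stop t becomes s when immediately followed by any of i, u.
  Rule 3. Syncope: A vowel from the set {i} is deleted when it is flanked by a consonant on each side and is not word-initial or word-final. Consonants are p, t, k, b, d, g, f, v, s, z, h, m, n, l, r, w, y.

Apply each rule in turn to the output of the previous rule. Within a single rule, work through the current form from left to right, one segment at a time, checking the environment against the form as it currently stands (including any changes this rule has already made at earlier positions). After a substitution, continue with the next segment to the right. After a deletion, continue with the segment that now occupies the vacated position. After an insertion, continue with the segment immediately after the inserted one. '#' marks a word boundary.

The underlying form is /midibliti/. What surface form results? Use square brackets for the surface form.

[mdblte]

Rule 1 Final Vowel Lowering: [midibliti] → [midiblite]
Rule 2 Palatal Assibilation: no change — [midiblite]
Rule 3 Syncope: [midiblite] → [mdblte]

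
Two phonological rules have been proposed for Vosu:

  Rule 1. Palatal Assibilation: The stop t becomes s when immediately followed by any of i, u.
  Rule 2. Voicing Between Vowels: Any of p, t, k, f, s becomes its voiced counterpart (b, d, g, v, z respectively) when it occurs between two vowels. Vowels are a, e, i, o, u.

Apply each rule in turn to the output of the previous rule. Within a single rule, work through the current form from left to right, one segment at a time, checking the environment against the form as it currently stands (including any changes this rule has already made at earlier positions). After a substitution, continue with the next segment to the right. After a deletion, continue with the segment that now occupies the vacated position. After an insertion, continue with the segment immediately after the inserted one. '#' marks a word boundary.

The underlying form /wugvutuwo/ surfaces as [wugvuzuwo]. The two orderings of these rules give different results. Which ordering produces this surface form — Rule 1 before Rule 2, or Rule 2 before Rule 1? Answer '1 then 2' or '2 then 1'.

1 then 2

Order 1 then 2:
  1 Palatal Assibilation: [wugvutuwo] → [wugvusuwo]
  2 Voicing Between Vowels: [wugvusuwo] → [wugvuzuwo]
  result: [wugvuzuwo]
Order 2 then 1:
  2 Voicing Between Vowels: [wugvutuwo] → [wugvuduwo]
  1 Palatal Assibilation: no change — [wugvuduwo]
  result: [wugvuduwo]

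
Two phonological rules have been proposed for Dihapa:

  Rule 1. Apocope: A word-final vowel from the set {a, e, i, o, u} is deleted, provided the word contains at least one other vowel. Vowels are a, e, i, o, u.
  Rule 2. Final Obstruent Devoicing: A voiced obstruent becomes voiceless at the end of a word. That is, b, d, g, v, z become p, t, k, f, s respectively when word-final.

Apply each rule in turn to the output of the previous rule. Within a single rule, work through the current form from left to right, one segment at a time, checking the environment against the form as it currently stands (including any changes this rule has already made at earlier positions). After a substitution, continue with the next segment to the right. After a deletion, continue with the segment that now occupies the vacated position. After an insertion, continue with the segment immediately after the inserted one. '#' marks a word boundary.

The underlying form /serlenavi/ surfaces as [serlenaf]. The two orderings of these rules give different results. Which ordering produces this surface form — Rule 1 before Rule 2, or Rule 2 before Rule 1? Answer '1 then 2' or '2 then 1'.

1 then 2

Order 1 then 2:
  1 Apocope: [serlenavi] → [serlenav]
  2 Final Obstruent Devoicing: [serlenav] → [serlenaf]
  result: [serlenaf]
Order 2 then 1:
  2 Final Obstruent Devoicing: no change — [serlenavi]
  1 Apocope: [serlenavi] → [serlenav]
  result: [serlenav]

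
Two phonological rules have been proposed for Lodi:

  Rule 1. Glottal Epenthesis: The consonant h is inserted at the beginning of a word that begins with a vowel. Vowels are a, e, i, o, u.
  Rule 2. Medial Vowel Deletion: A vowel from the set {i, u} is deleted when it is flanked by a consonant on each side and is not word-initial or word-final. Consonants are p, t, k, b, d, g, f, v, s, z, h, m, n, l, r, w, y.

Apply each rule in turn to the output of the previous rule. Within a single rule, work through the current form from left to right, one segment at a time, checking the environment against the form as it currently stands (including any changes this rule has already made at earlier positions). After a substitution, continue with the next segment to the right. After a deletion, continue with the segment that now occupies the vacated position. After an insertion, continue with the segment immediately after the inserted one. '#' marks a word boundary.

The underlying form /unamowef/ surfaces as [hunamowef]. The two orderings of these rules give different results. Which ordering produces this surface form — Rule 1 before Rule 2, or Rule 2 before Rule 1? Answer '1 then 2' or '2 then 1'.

2 then 1

Order 1 then 2:
  1 Glottal Epenthesis: [unamowef] → [hunamowef]
  2 Medial Vowel Deletion: [hunamowef] → [hnamowef]
  result: [hnamowef]
Order 2 then 1:
  2 Medial Vowel Deletion: no change — [unamowef]
  1 Glottal Epenthesis: [unamowef] → [hunamowef]
  result: [hunamowef]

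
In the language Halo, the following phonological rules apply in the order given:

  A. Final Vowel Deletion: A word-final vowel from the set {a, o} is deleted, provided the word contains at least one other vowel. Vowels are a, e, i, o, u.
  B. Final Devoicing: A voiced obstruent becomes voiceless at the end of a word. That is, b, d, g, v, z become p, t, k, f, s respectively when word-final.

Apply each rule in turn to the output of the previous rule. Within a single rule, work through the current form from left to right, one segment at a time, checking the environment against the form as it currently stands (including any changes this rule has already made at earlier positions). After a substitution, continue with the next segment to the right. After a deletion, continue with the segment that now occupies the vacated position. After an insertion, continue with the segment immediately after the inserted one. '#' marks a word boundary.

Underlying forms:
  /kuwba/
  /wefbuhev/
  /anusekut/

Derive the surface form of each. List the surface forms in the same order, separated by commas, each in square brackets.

[kuwp], [wefbuhef], [anusekut]

/kuwba/:
  A Final Vowel Deletion: [kuwba] → [kuwb]
  B Final Devoicing: [kuwb] → [kuwp]
/wefbuhev/:
  A Final Vowel Deletion: no change — [wefbuhev]
  B Final Devoicing: [wefbuhev] → [wefbuhef]
/anusekut/:
  A Final Vowel Deletion: no change — [anusekut]
  B Final Devoicing: no change — [anusekut]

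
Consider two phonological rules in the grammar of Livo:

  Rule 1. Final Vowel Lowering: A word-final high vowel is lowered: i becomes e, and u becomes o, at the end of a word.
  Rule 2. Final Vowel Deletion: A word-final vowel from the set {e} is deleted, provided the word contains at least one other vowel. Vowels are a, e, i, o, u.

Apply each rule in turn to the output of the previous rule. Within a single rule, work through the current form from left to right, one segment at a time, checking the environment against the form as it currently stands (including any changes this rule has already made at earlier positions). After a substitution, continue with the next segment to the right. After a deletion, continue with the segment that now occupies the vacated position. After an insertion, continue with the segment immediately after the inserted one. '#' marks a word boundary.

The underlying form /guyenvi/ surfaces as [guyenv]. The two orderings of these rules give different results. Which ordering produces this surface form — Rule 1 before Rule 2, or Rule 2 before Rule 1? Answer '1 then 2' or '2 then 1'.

1 then 2

Order 1 then 2:
  1 Final Vowel Lowering: [guyenvi] → [guyenve]
  2 Final Vowel Deletion: [guyenve] → [guyenv]
  result: [guyenv]
Order 2 then 1:
  2 Final Vowel Deletion: no change — [guyenvi]
  1 Final Vowel Lowering: [guyenvi] → [guyenve]
  result: [guyenve]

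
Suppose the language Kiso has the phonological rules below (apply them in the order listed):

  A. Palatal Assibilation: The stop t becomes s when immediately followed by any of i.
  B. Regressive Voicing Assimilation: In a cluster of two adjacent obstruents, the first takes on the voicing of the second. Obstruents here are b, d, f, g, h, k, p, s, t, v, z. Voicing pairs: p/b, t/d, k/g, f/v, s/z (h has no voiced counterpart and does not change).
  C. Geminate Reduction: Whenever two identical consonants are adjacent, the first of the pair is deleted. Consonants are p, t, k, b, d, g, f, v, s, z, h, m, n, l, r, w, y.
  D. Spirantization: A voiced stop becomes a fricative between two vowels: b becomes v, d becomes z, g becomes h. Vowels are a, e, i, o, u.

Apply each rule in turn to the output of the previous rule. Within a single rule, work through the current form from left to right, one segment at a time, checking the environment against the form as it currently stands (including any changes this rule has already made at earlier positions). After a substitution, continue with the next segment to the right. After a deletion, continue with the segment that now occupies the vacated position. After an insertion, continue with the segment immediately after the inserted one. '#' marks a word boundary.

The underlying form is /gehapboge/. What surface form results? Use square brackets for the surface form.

[gehavohe]

A Palatal Assibilation: no change — [gehapboge]
B Regressive Voicing Assimilation: [gehapboge] → [gehabboge]
C Geminate Reduction: [gehabboge] → [gehaboge]
D Spirantization: [gehaboge] → [gehavohe]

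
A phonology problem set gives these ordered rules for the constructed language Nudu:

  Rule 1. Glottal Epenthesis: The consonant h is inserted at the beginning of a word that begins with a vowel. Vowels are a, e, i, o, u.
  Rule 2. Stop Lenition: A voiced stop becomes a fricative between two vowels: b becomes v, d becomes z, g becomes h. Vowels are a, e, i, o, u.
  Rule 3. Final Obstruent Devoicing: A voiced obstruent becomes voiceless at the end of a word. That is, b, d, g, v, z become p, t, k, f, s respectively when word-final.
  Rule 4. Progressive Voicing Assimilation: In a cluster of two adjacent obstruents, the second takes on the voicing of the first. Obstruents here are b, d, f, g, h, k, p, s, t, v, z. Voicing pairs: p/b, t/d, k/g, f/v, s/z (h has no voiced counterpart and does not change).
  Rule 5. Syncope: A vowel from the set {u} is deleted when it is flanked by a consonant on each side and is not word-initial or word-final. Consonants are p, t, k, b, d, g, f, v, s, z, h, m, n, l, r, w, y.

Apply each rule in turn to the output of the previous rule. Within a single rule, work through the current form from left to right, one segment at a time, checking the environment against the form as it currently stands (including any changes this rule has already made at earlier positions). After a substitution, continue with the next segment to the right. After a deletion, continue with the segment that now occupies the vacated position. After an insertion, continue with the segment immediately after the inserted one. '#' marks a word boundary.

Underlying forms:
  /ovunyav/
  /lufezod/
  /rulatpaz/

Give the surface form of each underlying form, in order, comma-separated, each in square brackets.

[hovnyaf], [lfezot], [rlatpas]

/ovunyav/:
  Rule 1 Glottal Epenthesis: [ovunyav] → [hovunyav]
  Rule 2 Stop Lenition: no change — [hovunyav]
  Rule 3 Final Obstruent Devoicing: [hovunyav] → [hovunyaf]
  Rule 4 Progressive Voicing Assimilation: no change — [hovunyaf]
  Rule 5 Syncope: [hovunyaf] → [hovnyaf]
/lufezod/:
  Rule 1 Glottal Epenthesis: no change — [lufezod]
  Rule 2 Stop Lenition: no change — [lufezod]
  Rule 3 Final Obstruent Devoicing: [lufezod] → [lufezot]
  Rule 4 Progressive Voicing Assimilation: no change — [lufezot]
  Rule 5 Syncope: [lufezot] → [lfezot]
/rulatpaz/:
  Rule 1 Glottal Epenthesis: no change — [rulatpaz]
  Rule 2 Stop Lenition: no change — [rulatpaz]
  Rule 3 Final Obstruent Devoicing: [rulatpaz] → [rulatpas]
  Rule 4 Progressive Voicing Assimilation: no change — [rulatpas]
  Rule 5 Syncope: [rulatpas] → [rlatpas]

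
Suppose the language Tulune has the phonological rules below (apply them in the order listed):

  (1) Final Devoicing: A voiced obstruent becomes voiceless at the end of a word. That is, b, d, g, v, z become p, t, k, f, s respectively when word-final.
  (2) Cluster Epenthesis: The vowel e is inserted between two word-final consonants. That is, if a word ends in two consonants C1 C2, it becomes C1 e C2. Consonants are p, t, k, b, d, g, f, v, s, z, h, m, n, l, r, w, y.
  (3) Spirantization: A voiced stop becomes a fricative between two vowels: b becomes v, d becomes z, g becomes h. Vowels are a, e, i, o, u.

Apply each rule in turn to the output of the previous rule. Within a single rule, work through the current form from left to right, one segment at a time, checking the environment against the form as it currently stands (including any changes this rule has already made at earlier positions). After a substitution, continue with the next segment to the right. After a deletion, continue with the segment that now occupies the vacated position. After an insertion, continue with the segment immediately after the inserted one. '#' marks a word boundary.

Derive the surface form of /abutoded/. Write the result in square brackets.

(1) Final Devoicing: [abutoded] → [abutodet]
(2) Cluster Epenthesis: no change — [abutodet]
(3) Spirantization: [abutodet] → [avutozet]

[avutozet]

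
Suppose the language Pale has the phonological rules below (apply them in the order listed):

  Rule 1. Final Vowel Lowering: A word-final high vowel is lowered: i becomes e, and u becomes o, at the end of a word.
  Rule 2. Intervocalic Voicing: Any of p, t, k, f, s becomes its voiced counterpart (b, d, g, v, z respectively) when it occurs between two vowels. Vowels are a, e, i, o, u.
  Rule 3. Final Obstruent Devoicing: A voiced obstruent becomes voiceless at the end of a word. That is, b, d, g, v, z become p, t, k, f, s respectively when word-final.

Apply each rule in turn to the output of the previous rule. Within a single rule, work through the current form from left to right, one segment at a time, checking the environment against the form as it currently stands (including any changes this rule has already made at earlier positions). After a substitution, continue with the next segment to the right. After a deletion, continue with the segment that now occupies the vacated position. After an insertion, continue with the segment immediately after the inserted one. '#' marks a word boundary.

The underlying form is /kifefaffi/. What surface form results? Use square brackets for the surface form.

Rule 1 Final Vowel Lowering: [kifefaffi] → [kifefaffe]
Rule 2 Intervocalic Voicing: [kifefaffe] → [kivevaffe]
Rule 3 Final Obstruent Devoicing: no change — [kivevaffe]

[kivevaffe]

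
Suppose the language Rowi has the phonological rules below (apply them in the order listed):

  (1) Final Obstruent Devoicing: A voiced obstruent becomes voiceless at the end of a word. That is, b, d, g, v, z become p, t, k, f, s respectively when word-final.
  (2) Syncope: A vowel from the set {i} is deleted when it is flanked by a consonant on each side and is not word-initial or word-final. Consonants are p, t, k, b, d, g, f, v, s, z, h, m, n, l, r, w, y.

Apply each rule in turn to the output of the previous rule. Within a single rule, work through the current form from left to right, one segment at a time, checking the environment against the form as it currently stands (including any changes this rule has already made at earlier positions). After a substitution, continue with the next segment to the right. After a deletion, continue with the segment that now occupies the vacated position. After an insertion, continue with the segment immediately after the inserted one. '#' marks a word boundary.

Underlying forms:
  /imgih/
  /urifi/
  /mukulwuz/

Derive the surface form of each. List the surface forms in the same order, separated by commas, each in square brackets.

/imgih/:
  (1) Final Obstruent Devoicing: no change — [imgih]
  (2) Syncope: [imgih] → [imgh]
/urifi/:
  (1) Final Obstruent Devoicing: no change — [urifi]
  (2) Syncope: [urifi] → [urfi]
/mukulwuz/:
  (1) Final Obstruent Devoicing: [mukulwuz] → [mukulwus]
  (2) Syncope: no change — [mukulwus]

[imgh], [urfi], [mukulwus]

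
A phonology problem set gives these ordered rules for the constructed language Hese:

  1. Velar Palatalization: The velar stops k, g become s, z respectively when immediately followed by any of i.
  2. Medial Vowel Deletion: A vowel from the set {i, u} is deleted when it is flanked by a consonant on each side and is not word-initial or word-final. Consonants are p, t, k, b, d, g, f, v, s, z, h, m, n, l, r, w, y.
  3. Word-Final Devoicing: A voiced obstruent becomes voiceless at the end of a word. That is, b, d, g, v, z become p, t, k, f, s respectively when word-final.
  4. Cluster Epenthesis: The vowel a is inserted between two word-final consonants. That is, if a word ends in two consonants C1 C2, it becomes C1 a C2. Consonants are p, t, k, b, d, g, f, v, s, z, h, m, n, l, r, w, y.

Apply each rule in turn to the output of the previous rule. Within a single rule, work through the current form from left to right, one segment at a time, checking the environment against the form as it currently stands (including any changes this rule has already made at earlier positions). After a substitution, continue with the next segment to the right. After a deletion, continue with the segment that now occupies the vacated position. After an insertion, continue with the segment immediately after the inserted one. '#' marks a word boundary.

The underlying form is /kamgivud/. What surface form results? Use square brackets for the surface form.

1 Velar Palatalization: [kamgivud] → [kamzivud]
2 Medial Vowel Deletion: [kamzivud] → [kamzvd]
3 Word-Final Devoicing: [kamzvd] → [kamzvt]
4 Cluster Epenthesis: [kamzvt] → [kamzvat]

[kamzvat]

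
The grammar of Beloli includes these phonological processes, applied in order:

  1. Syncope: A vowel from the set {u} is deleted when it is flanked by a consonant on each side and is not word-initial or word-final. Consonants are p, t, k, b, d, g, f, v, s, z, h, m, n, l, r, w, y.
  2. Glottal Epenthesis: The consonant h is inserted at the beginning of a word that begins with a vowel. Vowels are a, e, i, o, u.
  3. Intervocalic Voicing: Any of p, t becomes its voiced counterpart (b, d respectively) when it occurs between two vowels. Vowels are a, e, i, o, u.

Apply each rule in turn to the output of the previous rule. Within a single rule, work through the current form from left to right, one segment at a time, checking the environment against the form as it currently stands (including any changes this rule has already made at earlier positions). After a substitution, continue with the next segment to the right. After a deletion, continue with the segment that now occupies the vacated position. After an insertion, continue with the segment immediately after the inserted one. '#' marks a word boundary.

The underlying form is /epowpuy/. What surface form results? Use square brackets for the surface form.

[hebowpy]

1 Syncope: [epowpuy] → [epowpy]
2 Glottal Epenthesis: [epowpy] → [hepowpy]
3 Intervocalic Voicing: [hepowpy] → [hebowpy]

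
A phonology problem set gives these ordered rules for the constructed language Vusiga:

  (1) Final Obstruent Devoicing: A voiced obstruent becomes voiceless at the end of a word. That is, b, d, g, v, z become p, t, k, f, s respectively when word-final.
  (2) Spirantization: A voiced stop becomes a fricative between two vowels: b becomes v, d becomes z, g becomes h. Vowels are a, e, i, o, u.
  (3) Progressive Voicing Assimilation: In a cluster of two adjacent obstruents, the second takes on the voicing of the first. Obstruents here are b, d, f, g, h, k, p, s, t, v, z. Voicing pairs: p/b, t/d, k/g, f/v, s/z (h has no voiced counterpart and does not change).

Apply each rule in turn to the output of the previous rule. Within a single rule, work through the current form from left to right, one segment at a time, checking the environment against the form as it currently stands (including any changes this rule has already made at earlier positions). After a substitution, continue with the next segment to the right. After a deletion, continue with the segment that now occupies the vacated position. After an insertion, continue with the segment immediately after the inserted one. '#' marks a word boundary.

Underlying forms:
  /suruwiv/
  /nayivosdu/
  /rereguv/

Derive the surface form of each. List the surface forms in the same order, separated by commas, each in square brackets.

[suruwif], [nayivostu], [rerehuf]

/suruwiv/:
  (1) Final Obstruent Devoicing: [suruwiv] → [suruwif]
  (2) Spirantization: no change — [suruwif]
  (3) Progressive Voicing Assimilation: no change — [suruwif]
/nayivosdu/:
  (1) Final Obstruent Devoicing: no change — [nayivosdu]
  (2) Spirantization: no change — [nayivosdu]
  (3) Progressive Voicing Assimilation: [nayivosdu] → [nayivostu]
/rereguv/:
  (1) Final Obstruent Devoicing: [rereguv] → [rereguf]
  (2) Spirantization: [rereguf] → [rerehuf]
  (3) Progressive Voicing Assimilation: no change — [rerehuf]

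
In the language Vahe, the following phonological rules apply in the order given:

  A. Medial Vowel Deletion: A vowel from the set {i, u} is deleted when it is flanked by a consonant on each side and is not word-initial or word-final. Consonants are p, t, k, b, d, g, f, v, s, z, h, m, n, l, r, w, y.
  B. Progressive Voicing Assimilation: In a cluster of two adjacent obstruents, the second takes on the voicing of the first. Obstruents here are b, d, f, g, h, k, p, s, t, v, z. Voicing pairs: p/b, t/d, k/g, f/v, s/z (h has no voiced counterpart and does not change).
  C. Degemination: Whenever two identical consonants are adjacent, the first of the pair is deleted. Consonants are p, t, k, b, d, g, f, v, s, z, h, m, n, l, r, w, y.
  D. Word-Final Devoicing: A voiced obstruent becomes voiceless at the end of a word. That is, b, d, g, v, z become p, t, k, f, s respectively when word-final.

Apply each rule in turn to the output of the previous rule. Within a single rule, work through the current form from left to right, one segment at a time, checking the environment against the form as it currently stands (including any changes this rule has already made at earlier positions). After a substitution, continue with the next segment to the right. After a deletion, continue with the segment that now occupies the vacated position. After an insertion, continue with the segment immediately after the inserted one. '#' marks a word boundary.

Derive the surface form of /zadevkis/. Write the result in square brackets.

A Medial Vowel Deletion: [zadevkis] → [zadevks]
B Progressive Voicing Assimilation: [zadevks] → [zadevgz]
C Degemination: no change — [zadevgz]
D Word-Final Devoicing: [zadevgz] → [zadevgs]

[zadevgs]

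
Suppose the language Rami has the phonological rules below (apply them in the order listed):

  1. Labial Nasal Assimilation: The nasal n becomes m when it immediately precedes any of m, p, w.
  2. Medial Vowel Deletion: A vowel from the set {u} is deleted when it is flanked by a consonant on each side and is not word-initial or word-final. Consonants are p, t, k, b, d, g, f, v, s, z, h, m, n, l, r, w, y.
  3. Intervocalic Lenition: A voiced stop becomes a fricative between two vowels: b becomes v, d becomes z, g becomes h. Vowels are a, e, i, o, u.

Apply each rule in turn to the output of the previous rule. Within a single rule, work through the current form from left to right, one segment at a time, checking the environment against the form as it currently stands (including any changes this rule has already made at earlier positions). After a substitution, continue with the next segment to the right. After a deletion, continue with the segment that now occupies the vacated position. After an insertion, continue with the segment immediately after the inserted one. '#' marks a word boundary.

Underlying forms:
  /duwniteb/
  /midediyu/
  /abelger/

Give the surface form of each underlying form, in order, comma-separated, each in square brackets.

/duwniteb/:
  1 Labial Nasal Assimilation: no change — [duwniteb]
  2 Medial Vowel Deletion: [duwniteb] → [dwniteb]
  3 Intervocalic Lenition: no change — [dwniteb]
/midediyu/:
  1 Labial Nasal Assimilation: no change — [midediyu]
  2 Medial Vowel Deletion: no change — [midediyu]
  3 Intervocalic Lenition: [midediyu] → [mizeziyu]
/abelger/:
  1 Labial Nasal Assimilation: no change — [abelger]
  2 Medial Vowel Deletion: no change — [abelger]
  3 Intervocalic Lenition: [abelger] → [avelger]

[dwniteb], [mizeziyu], [avelger]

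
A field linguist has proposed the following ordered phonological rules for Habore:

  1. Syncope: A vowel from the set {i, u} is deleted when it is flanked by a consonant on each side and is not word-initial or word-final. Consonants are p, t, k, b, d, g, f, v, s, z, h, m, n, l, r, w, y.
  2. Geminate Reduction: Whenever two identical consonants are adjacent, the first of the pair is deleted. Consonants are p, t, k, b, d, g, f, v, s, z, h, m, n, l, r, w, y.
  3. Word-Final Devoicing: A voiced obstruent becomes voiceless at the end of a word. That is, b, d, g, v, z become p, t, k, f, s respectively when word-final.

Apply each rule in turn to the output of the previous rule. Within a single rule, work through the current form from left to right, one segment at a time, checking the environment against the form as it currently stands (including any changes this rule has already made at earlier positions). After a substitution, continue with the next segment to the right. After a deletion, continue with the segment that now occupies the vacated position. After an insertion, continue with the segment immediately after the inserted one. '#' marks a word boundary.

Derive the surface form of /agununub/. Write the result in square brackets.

1 Syncope: [agununub] → [agnnb]
2 Geminate Reduction: [agnnb] → [agnb]
3 Word-Final Devoicing: [agnb] → [agnp]

[agnp]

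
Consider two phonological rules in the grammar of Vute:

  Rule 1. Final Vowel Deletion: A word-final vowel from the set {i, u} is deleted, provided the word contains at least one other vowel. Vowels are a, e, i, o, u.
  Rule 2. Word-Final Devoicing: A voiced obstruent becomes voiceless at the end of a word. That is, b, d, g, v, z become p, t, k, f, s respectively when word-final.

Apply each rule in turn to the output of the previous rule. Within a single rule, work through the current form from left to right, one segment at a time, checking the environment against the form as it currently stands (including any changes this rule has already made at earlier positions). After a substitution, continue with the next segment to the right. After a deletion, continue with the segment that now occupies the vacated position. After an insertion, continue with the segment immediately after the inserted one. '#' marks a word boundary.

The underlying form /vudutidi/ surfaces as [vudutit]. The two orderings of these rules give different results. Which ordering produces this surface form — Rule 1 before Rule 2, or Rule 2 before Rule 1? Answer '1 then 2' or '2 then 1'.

1 then 2

Order 1 then 2:
  1 Final Vowel Deletion: [vudutidi] → [vudutid]
  2 Word-Final Devoicing: [vudutid] → [vudutit]
  result: [vudutit]
Order 2 then 1:
  2 Word-Final Devoicing: no change — [vudutidi]
  1 Final Vowel Deletion: [vudutidi] → [vudutid]
  result: [vudutid]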